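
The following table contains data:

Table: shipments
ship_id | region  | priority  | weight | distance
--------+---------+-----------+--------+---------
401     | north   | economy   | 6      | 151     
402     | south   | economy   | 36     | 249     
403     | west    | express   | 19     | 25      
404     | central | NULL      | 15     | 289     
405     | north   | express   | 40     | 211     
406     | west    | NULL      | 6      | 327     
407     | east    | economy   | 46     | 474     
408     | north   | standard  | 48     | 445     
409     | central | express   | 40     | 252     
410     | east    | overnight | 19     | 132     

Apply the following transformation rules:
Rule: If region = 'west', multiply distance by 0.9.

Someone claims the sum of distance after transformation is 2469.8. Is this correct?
No, the correct result is 2519.8.

Step 1: Calculate the correct sum after transformation
Step 2: Apply multiplier 0.9 to records where region = 'west'
Step 3: Correct result = 2519.8
Step 4: Claimed result = 2469.8
Step 5: 2519.8 ≠ 2469.8
Conclusion: The claimed result is incorrect. The correct answer is 2519.8.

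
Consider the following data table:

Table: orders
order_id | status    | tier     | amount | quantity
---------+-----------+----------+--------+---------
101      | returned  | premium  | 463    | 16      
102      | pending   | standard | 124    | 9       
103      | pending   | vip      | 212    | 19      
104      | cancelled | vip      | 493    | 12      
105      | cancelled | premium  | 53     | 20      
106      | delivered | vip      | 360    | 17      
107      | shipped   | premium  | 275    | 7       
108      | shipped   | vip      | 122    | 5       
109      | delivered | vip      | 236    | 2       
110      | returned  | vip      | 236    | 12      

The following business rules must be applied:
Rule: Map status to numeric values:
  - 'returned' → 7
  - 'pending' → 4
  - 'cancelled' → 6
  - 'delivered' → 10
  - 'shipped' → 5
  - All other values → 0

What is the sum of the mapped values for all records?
64

Step 1: Apply mapping to each record
Step 2: Count by status:
  'returned': 2 records × 7 = 14
  'pending': 2 records × 4 = 8
  'cancelled': 2 records × 6 = 12
  'delivered': 2 records × 10 = 20
  'shipped': 2 records × 5 = 10
Step 3: Sum all mapped values = 64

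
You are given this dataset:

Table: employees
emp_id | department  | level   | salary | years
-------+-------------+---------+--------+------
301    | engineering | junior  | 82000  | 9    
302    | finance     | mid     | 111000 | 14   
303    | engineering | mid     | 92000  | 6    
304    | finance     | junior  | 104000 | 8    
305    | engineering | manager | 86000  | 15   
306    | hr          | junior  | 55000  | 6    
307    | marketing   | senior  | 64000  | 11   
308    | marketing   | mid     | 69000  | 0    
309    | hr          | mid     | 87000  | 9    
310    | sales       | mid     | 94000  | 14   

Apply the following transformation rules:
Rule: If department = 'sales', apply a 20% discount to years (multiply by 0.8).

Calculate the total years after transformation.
89.2

Step 1: Records with department = 'sales' have total years = 14
Step 2: Apply multiplier: 14 × 0.8 = 11.2
Step 3: Other records total: 78
Step 4: Final sum = 11.2 + 78 = 89.2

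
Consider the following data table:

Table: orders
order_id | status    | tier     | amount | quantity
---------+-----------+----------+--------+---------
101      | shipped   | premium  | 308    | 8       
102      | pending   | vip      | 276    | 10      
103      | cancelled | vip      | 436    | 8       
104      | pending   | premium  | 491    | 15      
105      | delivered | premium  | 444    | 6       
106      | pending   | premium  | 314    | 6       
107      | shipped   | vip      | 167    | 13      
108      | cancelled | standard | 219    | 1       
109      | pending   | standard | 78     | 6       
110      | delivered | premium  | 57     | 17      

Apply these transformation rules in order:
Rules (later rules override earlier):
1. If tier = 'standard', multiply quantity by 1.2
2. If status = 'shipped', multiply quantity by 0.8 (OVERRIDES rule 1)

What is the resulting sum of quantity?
87.2

Step 1: Rule 2 takes priority for records with status = 'shipped'
  - 2 records: 21 × 0.8 = 16.8
Step 2: Rule 1 applies to remaining records with tier = 'standard'
  - 2 records: 7 × 1.2 = 8.4
Step 3: Other records unchanged: 62
Step 4: Final sum = 16.8 + 8.4 + 62 = 87.2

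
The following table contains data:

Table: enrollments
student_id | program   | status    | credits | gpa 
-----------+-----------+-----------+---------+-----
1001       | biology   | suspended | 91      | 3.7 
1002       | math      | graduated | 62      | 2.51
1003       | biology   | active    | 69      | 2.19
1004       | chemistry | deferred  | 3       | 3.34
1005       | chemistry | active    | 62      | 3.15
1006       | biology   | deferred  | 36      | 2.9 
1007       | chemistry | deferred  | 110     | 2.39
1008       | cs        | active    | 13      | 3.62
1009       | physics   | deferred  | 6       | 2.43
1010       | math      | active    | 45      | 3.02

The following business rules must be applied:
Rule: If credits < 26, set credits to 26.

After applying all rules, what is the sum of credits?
553

Step 1: 3 records have credits < 26
Step 2: These records originally summed to 22
Step 3: After setting to minimum: 3 × 26 = 78
Step 4: Unaffected records sum: 475
Step 5: Final sum = 78 + 475 = 553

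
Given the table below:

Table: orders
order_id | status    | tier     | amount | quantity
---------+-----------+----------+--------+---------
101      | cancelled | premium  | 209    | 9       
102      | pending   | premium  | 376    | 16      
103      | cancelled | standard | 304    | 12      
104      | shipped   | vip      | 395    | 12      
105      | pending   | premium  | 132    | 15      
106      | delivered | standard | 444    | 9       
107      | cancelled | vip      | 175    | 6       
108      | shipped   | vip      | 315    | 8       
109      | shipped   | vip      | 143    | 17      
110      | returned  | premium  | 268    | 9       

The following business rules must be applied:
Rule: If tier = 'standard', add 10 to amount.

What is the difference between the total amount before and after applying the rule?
20

Step 1: Original sum of amount = 2761
Step 2: 2 records have tier = 'standard'
Step 3: Each affected record changes by 10
Step 4: Total change = 2 × 10 = 20
Step 5: New sum = 2761 + 20 = 2781
Step 6: Difference = |2781 - 2761| = 20
        (Sum increased by 20)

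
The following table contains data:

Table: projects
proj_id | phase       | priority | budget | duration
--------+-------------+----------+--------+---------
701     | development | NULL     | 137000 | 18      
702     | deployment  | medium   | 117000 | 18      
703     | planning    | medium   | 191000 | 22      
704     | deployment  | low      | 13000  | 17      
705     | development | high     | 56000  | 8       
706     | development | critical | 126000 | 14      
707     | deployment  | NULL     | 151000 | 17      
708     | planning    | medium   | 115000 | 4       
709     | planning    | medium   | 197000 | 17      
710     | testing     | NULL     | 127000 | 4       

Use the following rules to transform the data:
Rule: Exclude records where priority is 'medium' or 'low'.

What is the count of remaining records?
5

Step 1: Count records to exclude
  - 4 (medium) + 1 (low) = 5 records
Step 2: Total records: 10
Step 3: Remaining = 10 - 5 = 5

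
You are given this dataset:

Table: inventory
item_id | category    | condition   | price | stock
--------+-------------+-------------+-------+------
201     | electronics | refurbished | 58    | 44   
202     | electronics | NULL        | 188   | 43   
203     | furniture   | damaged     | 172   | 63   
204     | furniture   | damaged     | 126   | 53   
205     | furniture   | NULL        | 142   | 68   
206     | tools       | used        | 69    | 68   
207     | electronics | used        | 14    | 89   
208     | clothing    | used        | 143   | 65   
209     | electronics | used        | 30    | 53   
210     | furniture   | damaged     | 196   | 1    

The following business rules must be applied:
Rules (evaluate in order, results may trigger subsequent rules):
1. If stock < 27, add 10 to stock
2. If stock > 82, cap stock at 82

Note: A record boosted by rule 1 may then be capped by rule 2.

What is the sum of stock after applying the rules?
550

Step 1: Apply rule 1 to records with stock < 27
  - 1 records get bonus of 10
  - Of these, 0 records then exceed 82 and get capped
Step 2: Apply rule 2 to records with stock > 82
  - 1 records (original) are capped
Step 3: Calculate final sum = 550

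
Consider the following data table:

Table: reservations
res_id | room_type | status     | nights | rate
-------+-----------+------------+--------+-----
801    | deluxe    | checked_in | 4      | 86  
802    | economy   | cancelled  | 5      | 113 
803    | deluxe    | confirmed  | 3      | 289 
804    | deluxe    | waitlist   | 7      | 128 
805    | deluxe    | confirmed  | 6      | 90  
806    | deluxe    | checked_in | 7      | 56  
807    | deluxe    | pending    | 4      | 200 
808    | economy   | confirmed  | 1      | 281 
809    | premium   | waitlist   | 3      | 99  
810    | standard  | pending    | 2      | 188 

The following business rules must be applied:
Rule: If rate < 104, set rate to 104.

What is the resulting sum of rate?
1615

Step 1: 4 records have rate < 104
Step 2: These records originally summed to 331
Step 3: After setting to minimum: 4 × 104 = 416
Step 4: Unaffected records sum: 1199
Step 5: Final sum = 416 + 1199 = 1615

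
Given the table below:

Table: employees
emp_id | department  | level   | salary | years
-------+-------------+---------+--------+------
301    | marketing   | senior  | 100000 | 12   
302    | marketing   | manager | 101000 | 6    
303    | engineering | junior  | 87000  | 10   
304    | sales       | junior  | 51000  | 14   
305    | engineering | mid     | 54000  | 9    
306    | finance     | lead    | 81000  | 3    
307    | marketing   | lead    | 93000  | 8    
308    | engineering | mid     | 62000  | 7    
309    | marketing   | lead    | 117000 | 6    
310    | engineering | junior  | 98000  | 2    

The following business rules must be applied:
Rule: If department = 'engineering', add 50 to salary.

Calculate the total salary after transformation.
844200

Step 1: Count records where department = 'engineering': 4
Step 2: Total bonus added: 4 × 50 = 200
Step 3: Original sum of salary: 844000
Step 4: Final sum = 844000 + 200 = 844200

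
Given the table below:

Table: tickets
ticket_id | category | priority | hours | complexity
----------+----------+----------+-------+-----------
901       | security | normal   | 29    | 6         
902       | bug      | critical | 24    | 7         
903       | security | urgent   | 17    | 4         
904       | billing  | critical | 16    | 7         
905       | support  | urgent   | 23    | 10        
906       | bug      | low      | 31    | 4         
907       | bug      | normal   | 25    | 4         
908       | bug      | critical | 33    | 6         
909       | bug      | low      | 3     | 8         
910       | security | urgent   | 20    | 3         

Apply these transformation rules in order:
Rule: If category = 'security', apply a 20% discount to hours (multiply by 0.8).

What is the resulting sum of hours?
207.8

Step 1: Records with category = 'security' have total hours = 66
Step 2: Apply multiplier: 66 × 0.8 = 52.8
Step 3: Other records total: 155
Step 4: Final sum = 52.8 + 155 = 207.8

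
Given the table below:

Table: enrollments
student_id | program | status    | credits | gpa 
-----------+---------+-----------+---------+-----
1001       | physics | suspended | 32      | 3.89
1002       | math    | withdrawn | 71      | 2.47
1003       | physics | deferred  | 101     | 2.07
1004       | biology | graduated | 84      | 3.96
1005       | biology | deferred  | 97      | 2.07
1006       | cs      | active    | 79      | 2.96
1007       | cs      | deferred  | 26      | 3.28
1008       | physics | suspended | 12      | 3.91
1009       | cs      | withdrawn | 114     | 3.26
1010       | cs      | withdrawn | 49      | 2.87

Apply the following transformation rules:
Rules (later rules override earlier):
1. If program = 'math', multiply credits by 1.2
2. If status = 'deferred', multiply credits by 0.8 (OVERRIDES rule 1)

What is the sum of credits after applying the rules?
634.4

Step 1: Rule 2 takes priority for records with status = 'deferred'
  - 3 records: 224 × 0.8 = 179.2
Step 2: Rule 1 applies to remaining records with program = 'math'
  - 1 records: 71 × 1.2 = 85.2
Step 3: Other records unchanged: 370
Step 4: Final sum = 179.2 + 85.2 + 370 = 634.4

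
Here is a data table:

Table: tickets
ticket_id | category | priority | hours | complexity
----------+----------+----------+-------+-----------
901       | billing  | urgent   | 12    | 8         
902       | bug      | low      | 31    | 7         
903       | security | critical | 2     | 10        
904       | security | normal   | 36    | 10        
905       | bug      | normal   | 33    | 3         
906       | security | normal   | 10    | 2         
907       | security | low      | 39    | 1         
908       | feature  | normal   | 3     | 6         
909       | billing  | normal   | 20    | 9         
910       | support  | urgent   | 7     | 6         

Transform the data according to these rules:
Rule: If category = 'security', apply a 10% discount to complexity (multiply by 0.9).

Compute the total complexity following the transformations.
59.7

Step 1: Records with category = 'security' have total complexity = 23
Step 2: Apply multiplier: 23 × 0.9 = 20.7
Step 3: Other records total: 39
Step 4: Final sum = 20.7 + 39 = 59.7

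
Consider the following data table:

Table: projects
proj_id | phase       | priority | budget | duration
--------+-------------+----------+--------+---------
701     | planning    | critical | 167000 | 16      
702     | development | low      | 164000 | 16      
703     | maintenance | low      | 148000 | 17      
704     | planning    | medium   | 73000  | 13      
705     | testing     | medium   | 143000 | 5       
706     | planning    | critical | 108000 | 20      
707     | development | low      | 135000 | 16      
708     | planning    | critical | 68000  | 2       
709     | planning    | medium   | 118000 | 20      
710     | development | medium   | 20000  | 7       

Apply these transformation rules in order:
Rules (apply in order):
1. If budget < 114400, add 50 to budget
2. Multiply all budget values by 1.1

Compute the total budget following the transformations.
1258620.0

Step 1: Apply Rule 1 - Add 50 to records with budget < 114400
  - 4 records affected: 269000 + (4 × 50) = 269200
  - Unaffected records: 875000
  - Sum after Rule 1: 1144200
Step 2: Apply Rule 2 - Multiply all by 1.1
  - 1144200 × 1.1 = 1258620.0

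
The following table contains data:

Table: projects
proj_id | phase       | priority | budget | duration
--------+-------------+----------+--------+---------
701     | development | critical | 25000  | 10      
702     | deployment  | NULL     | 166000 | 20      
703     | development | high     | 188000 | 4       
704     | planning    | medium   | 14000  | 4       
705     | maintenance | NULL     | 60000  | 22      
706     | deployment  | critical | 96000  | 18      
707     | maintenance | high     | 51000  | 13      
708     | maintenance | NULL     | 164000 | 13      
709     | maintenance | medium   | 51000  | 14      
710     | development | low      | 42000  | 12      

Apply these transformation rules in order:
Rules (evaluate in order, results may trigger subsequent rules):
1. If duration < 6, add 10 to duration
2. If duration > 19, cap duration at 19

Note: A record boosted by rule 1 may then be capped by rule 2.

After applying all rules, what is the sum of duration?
146

Step 1: Apply rule 1 to records with duration < 6
  - 2 records get bonus of 10
  - Of these, 0 records then exceed 19 and get capped
Step 2: Apply rule 2 to records with duration > 19
  - 2 records (original) are capped
Step 3: Calculate final sum = 146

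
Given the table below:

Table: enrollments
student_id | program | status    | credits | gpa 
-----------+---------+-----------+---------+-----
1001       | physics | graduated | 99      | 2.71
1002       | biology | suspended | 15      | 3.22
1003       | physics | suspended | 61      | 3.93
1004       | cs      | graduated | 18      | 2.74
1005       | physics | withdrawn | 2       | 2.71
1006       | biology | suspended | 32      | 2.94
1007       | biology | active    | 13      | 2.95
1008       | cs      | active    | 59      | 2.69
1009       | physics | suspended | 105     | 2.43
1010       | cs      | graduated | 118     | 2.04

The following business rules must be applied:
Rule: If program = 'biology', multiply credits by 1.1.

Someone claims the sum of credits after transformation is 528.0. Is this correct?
Yes, the result is correct.

Step 1: Calculate the correct sum after transformation
Step 2: Apply multiplier 1.1 to records where program = 'biology'
Step 3: Correct result = 528.0
Step 4: Claimed result = 528.0
Step 5: 528.0 = 528.0 ✓
Conclusion: The claimed result is correct.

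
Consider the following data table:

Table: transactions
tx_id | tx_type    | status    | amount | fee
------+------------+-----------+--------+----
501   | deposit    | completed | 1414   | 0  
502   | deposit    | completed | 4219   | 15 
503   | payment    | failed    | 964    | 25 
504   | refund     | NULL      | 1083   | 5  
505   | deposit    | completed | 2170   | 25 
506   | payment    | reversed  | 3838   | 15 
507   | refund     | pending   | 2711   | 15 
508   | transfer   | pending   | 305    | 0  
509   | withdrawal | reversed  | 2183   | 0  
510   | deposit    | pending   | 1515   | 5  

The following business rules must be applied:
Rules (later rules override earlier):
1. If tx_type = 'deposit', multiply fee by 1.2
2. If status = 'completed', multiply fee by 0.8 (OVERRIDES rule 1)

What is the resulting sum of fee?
98.0

Step 1: Rule 2 takes priority for records with status = 'completed'
  - 3 records: 40 × 0.8 = 32.0
Step 2: Rule 1 applies to remaining records with tx_type = 'deposit'
  - 1 records: 5 × 1.2 = 6.0
Step 3: Other records unchanged: 60
Step 4: Final sum = 32.0 + 6.0 + 60 = 98.0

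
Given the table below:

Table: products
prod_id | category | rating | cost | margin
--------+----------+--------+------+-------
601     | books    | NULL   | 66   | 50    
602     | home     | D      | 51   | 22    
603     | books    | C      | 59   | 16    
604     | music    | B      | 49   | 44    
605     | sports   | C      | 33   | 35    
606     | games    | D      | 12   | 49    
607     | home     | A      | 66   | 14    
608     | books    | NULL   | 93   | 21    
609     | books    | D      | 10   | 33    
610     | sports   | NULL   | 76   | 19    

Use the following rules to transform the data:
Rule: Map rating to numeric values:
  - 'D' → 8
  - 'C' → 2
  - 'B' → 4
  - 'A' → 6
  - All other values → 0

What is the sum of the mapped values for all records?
38

Step 1: Apply mapping to each record
Step 2: Count by status:
  'D': 3 records × 8 = 24
  'C': 2 records × 2 = 4
  'B': 1 records × 4 = 4
  'A': 1 records × 6 = 6
Step 3: Sum all mapped values = 38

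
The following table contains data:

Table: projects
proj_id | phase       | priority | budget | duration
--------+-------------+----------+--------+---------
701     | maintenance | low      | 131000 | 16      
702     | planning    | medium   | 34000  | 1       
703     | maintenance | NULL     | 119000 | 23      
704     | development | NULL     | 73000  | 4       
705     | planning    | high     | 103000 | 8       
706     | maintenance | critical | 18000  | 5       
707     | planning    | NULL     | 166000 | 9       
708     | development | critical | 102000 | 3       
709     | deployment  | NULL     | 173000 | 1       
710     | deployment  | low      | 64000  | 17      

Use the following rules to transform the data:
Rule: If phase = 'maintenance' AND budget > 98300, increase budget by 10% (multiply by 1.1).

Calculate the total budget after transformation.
1008000.0

Step 1: Find records where phase = 'maintenance' AND budget > 98300
Step 2: 2 records match, summing to 250000
Step 3: After multiplier: 250000 × 1.1 = 275000.0
Step 4: Unaffected records sum: 733000
Step 5: Final sum = 275000.0 + 733000 = 1008000.0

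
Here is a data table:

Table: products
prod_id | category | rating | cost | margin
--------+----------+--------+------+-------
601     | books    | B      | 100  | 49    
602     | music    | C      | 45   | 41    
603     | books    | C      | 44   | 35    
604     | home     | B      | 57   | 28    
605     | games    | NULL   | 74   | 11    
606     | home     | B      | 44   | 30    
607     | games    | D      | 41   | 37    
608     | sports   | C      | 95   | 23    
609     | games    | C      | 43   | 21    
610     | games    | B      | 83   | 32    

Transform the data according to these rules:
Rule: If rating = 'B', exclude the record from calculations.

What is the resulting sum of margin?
168

Step 1: Identify records where rating = 'B'
Step 2: The excluded records sum to 139
Step 3: Original total margin = 307
Step 4: Remaining total = 307 - 139 = 168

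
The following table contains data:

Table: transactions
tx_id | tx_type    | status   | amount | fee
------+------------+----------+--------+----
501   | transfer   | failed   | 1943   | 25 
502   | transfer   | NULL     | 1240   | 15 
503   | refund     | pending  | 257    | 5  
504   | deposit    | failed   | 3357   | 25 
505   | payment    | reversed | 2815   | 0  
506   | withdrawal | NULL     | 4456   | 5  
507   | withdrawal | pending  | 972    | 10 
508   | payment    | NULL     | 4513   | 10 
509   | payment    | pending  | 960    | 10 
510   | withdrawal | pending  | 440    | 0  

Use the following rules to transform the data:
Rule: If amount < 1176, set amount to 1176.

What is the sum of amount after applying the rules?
23028

Step 1: 4 records have amount < 1176
Step 2: These records originally summed to 2629
Step 3: After setting to minimum: 4 × 1176 = 4704
Step 4: Unaffected records sum: 18324
Step 5: Final sum = 4704 + 18324 = 23028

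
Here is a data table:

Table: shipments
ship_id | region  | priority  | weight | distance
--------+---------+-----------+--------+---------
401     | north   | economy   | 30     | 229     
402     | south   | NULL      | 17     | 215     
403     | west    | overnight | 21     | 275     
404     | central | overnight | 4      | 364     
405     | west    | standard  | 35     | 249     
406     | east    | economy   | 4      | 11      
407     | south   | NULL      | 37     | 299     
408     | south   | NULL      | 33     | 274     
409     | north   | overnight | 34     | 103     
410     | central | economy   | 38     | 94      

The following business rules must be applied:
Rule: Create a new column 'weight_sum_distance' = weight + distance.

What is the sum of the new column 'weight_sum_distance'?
2366

Step 1: For each record, compute weight + distance
Example calculations:
  30 + 229 = 259
  17 + 215 = 232
  21 + 275 = 296
  ...
Step 2: Sum all derived values
Step 3: Total = 2366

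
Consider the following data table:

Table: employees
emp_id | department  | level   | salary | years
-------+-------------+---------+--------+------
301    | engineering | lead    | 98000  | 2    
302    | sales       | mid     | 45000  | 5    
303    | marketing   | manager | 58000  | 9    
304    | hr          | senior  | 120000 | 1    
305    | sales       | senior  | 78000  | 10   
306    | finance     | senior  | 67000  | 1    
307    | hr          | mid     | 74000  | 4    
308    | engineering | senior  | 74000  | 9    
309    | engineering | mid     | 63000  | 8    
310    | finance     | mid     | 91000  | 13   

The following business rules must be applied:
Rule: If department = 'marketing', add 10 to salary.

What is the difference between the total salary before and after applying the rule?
10

Step 1: Original sum of salary = 768000
Step 2: 1 records have department = 'marketing'
Step 3: Each affected record changes by 10
Step 4: Total change = 1 × 10 = 10
Step 5: New sum = 768000 + 10 = 768010
Step 6: Difference = |768010 - 768000| = 10
        (Sum increased by 10)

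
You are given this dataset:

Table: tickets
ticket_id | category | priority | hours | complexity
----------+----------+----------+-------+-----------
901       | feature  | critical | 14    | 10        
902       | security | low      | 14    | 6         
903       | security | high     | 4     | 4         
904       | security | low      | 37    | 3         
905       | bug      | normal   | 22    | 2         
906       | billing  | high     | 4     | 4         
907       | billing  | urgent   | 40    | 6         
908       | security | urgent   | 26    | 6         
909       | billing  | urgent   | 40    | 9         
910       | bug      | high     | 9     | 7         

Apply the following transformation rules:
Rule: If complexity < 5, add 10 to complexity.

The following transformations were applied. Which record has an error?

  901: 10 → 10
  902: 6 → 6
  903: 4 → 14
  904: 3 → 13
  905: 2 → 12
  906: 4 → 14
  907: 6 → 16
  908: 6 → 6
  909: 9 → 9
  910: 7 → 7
Record 907 has an error. The correct transformed value should be 6, not 16.

Step 1: Check each record against the rule
Step 2: Record 907 has complexity = 6
Step 3: Since 6 >= 5, the bonus should not have been applied
Step 4: Correct value = 6, but claimed value = 16
Conclusion: Record 907 has the error.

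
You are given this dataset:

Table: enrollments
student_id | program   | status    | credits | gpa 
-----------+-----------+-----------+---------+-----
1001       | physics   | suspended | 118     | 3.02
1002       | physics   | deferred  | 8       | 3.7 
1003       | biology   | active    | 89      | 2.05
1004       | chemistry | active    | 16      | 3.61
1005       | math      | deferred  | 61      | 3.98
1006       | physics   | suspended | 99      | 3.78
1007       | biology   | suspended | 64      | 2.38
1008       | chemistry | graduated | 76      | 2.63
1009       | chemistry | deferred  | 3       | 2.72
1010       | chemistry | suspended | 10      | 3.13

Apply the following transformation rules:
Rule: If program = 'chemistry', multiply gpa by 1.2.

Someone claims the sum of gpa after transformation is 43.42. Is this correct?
No, the correct result is 33.42.

Step 1: Calculate the correct sum after transformation
Step 2: Apply multiplier 1.2 to records where program = 'chemistry'
Step 3: Correct result = 33.42
Step 4: Claimed result = 43.42
Step 5: 33.42 ≠ 43.42
Conclusion: The claimed result is incorrect. The correct answer is 33.42.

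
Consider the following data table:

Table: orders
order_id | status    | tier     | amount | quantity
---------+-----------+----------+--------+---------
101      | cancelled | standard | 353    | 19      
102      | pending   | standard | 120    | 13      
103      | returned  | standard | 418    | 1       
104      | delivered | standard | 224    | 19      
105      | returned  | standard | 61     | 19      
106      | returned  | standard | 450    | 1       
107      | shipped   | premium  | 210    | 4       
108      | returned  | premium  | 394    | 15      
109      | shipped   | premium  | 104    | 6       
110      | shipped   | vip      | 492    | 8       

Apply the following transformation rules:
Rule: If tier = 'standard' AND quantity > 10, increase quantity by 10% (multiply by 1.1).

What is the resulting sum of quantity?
112.0

Step 1: Find records where tier = 'standard' AND quantity > 10
Step 2: 4 records match, summing to 70
Step 3: After multiplier: 70 × 1.1 = 77.0
Step 4: Unaffected records sum: 35
Step 5: Final sum = 77.0 + 35 = 112.0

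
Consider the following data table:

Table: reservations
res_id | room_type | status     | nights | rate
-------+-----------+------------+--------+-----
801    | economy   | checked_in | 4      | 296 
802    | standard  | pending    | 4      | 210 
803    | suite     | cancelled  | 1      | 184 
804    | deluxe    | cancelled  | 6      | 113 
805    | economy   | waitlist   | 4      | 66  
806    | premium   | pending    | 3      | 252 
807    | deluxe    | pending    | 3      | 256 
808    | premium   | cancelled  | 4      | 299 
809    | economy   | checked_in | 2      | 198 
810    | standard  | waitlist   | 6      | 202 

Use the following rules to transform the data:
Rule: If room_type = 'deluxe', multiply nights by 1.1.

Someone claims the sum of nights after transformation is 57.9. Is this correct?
No, the correct result is 37.9.

Step 1: Calculate the correct sum after transformation
Step 2: Apply multiplier 1.1 to records where room_type = 'deluxe'
Step 3: Correct result = 37.9
Step 4: Claimed result = 57.9
Step 5: 37.9 ≠ 57.9
Conclusion: The claimed result is incorrect. The correct answer is 37.9.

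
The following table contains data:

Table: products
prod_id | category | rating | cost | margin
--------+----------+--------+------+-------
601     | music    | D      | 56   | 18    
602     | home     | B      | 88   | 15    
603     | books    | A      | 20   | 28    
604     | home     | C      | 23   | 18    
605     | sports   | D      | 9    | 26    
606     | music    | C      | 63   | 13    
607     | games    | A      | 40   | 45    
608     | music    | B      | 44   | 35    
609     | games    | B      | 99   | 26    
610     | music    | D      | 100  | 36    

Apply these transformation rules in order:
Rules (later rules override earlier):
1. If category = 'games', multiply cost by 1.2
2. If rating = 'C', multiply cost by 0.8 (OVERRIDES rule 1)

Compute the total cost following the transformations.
552.6

Step 1: Rule 2 takes priority for records with rating = 'C'
  - 2 records: 86 × 0.8 = 68.8
Step 2: Rule 1 applies to remaining records with category = 'games'
  - 2 records: 139 × 1.2 = 166.8
Step 3: Other records unchanged: 317
Step 4: Final sum = 68.8 + 166.8 + 317 = 552.6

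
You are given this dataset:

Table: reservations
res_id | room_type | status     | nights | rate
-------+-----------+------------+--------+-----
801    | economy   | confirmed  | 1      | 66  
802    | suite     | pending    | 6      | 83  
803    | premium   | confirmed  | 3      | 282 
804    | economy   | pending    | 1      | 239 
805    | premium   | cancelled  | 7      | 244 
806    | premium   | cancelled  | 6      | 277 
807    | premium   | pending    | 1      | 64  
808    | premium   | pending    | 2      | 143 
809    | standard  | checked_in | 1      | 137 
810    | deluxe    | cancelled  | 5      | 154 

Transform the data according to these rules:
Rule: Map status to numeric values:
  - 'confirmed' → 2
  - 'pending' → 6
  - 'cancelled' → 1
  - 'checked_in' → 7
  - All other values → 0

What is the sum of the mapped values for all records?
38

Step 1: Apply mapping to each record
Step 2: Count by status:
  'confirmed': 2 records × 2 = 4
  'pending': 4 records × 6 = 24
  'cancelled': 3 records × 1 = 3
  'checked_in': 1 records × 7 = 7
Step 3: Sum all mapped values = 38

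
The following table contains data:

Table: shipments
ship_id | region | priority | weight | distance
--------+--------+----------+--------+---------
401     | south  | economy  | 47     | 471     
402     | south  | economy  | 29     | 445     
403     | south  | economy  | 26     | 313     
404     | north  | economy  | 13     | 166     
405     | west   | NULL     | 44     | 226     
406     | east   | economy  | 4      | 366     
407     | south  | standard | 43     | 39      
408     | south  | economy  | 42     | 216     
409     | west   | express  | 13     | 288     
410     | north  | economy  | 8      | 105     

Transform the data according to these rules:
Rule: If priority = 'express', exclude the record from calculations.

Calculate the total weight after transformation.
256

Step 1: Identify records where priority = 'express'
Step 2: The excluded records sum to 13
Step 3: Original total weight = 269
Step 4: Remaining total = 269 - 13 = 256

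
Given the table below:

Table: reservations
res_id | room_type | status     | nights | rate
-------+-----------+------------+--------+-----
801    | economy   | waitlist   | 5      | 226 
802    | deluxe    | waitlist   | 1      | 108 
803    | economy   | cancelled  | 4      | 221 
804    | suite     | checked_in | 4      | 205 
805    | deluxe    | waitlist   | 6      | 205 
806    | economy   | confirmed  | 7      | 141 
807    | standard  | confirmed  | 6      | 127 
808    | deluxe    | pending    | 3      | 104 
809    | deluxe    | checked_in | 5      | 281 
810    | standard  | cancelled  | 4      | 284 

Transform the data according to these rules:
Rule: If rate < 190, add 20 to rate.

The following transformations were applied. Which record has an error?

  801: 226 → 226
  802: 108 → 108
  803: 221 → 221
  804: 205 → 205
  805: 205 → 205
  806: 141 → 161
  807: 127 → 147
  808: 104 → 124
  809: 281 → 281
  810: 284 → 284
Record 802 has an error. The correct transformed value should be 128, not 108.

Step 1: Check each record against the rule
Step 2: Record 802 has rate = 108
Step 3: Since 108 < 190, the bonus should have been applied
Step 4: Correct value = 128, but claimed value = 108
Conclusion: Record 802 has the error.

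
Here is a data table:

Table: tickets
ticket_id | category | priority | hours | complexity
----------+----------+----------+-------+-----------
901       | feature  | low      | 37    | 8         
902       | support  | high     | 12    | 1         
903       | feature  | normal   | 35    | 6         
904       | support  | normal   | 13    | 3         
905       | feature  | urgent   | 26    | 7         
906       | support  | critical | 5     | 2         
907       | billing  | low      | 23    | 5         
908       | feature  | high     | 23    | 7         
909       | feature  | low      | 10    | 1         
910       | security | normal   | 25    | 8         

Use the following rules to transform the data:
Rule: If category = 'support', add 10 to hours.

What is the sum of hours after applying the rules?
239

Step 1: Count records where category = 'support': 3
Step 2: Total bonus added: 3 × 10 = 30
Step 3: Original sum of hours: 209
Step 4: Final sum = 209 + 30 = 239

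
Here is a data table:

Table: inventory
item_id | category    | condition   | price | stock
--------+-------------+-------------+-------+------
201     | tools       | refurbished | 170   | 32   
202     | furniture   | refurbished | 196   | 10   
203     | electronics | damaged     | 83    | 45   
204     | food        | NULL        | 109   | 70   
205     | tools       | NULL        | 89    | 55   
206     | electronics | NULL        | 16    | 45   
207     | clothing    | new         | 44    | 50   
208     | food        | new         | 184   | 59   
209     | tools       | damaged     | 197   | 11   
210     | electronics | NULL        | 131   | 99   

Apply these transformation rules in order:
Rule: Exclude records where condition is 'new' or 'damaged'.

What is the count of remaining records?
6

Step 1: Count records to exclude
  - 2 (new) + 2 (damaged) = 4 records
Step 2: Total records: 10
Step 3: Remaining = 10 - 4 = 6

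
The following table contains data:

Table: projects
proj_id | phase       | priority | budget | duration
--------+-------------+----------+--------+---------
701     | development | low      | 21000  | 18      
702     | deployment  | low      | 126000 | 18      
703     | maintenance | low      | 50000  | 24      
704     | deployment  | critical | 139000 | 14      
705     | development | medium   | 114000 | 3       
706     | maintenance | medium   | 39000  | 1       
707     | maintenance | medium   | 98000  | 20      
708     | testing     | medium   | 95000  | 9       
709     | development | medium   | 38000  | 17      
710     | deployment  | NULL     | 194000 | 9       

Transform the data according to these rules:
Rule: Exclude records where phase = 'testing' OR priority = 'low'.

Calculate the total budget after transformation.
622000

Step 1: Find records where phase = 'testing' OR priority = 'low'
Step 2: 4 records match, summing to 292000
Step 3: Original sum: 914000
Step 4: Remaining sum = 914000 - 292000 = 622000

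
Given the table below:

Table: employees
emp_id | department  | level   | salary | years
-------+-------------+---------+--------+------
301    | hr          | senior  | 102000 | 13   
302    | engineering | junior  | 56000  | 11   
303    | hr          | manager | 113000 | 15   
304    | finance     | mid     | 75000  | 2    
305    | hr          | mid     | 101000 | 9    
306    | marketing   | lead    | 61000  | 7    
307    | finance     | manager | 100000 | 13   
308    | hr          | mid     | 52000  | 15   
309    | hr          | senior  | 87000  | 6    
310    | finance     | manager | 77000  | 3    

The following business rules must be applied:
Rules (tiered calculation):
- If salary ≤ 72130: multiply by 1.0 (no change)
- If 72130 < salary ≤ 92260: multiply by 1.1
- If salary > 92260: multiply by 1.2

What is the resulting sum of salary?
931100.0

Step 1: Tier 1 (salary ≤ 72130): 3 records, sum = 169000 × 1.0 = 169000.0
Step 2: Tier 2 (72130 < salary ≤ 92260): 3 records, sum = 239000 × 1.1 = 262900.0
Step 3: Tier 3 (salary > 92260): 4 records, sum = 416000 × 1.2 = 499200.0
Step 4: Final sum = 169000.0 + 262900.0 + 499200.0 = 931100.0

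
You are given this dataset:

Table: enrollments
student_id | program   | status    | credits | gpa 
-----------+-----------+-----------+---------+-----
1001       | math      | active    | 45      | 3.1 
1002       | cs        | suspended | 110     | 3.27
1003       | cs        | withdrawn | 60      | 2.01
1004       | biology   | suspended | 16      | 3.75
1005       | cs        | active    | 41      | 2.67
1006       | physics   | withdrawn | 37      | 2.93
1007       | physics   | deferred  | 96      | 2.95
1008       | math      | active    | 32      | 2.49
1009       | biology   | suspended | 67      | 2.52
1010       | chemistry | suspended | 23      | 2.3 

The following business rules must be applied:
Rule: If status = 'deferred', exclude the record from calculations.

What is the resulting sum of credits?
431

Step 1: Identify records where status = 'deferred'
Step 2: The excluded records sum to 96
Step 3: Original total credits = 527
Step 4: Remaining total = 527 - 96 = 431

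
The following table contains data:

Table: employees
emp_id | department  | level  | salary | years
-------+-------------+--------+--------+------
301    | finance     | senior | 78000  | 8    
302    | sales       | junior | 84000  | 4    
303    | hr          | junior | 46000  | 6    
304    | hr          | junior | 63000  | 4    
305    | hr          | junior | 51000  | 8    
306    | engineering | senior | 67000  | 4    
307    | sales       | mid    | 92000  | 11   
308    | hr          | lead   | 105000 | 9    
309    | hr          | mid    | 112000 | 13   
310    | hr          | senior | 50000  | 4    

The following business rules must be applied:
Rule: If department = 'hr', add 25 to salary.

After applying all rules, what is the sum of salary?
748150

Step 1: Count records where department = 'hr': 6
Step 2: Total bonus added: 6 × 25 = 150
Step 3: Original sum of salary: 748000
Step 4: Final sum = 748000 + 150 = 748150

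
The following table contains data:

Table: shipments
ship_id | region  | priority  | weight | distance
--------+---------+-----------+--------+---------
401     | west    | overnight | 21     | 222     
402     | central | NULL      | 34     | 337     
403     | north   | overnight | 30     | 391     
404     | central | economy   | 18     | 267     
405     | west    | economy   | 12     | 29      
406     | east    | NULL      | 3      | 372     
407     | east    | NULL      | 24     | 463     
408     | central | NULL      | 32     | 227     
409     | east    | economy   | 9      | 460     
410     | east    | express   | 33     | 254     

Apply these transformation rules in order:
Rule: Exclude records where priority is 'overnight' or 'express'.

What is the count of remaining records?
7

Step 1: Count records to exclude
  - 2 (overnight) + 1 (express) = 3 records
Step 2: Total records: 10
Step 3: Remaining = 10 - 3 = 7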